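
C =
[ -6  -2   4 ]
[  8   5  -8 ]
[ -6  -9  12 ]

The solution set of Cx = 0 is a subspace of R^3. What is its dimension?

Row reduce to echelon form.
R2 ← R2 + (4/3)·R1: [0, 7/3, -8/3]
R3 ← R3 − R1: [0, -7, 8]
R3 ← R3 + (3)·R2: [0, 0, 0]
2 nonzero rows, so rank(C) = 2.
C has 3 columns; by rank–nullity, nullity = 3 − 2 = 1.

1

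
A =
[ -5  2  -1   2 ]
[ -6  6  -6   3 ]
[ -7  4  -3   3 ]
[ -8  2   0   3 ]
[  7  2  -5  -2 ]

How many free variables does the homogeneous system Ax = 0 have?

Row reduce to echelon form.
R2 ← R2 − (6/5)·R1: [0, 18/5, -24/5, 3/5]
R3 ← R3 − (7/5)·R1: [0, 6/5, -8/5, 1/5]
R4 ← R4 − (8/5)·R1: [0, -6/5, 8/5, -1/5]
R5 ← R5 + (7/5)·R1: [0, 24/5, -32/5, 4/5]
R3 ← R3 − (1/3)·R2: [0, 0, 0, 0]
R4 ← R4 + (1/3)·R2: [0, 0, 0, 0]
R5 ← R5 − (4/3)·R2: [0, 0, 0, 0]
2 nonzero rows, so rank(A) = 2.
A has 4 columns; by rank–nullity, nullity = 4 − 2 = 2.

2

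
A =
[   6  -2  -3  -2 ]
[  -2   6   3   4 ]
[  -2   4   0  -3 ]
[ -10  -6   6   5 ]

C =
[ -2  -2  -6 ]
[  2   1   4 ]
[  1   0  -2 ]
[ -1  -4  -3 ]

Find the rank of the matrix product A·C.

3

First compute AC:
[[-17,  -6, -32],
 [ 15,  -6,  18],
 [ 15,  20,  37],
 [  9,  -6,   9]]
Now row reduce the product.
R2 ← R2 + (15/17)·R1: [0, -192/17, -174/17]
R3 ← R3 + (15/17)·R1: [0, 250/17, 149/17]
R4 ← R4 + (9/17)·R1: [0, -156/17, -135/17]
R3 ← R3 + (125/96)·R2: [0, 0, -73/16]
R4 ← R4 − (13/16)·R2: [0, 0, 3/8]
R4 ← R4 + (6/73)·R3: [0, 0, 0]
3 nonzero rows, so rank(AC) = 3.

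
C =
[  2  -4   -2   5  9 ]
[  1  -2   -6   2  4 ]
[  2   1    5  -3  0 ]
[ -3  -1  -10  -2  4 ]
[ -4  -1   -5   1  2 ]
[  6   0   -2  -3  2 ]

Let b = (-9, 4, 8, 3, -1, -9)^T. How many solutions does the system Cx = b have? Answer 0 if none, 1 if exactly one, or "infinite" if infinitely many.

Row reduce the augmented matrix [C | b].
R2 ← R2 − (1/2)·R1: [0, 0, -5, -1/2, -1/2, 17/2]
R3 ← R3 − R1: [0, 5, 7, -8, -9, 17]
R4 ← R4 + (3/2)·R1: [0, -7, -13, 11/2, 35/2, -21/2]
R5 ← R5 + (2)·R1: [0, -9, -9, 11, 20, -19]
R6 ← R6 − (3)·R1: [0, 12, 4, -18, -25, 18]
Swap R2 ↔ R3
R4 ← R4 + (7/5)·R2: [0, 0, -16/5, -57/10, 49/10, 133/10]
R5 ← R5 + (9/5)·R2: [0, 0, 18/5, -17/5, 19/5, 58/5]
R6 ← R6 − (12/5)·R2: [0, 0, -64/5, 6/5, -17/5, -114/5]
R4 ← R4 − (16/25)·R3: [0, 0, 0, -269/50, 261/50, 393/50]
R5 ← R5 + (18/25)·R3: [0, 0, 0, -94/25, 86/25, 443/25]
R6 ← R6 − (64/25)·R3: [0, 0, 0, 62/25, -53/25, -1114/25]
R5 ← R5 − (188/269)·R4: [0, 0, 0, 0, -56/269, 3289/269]
R6 ← R6 + (124/269)·R4: [0, 0, 0, 0, 77/269, -11012/269]
R6 ← R6 + (11/8)·R5: [0, 0, 0, 0, 0, -193/8]
The echelon form has 6 nonzero rows; the last pivot sits in the augmented column, so rank(C) = 5 but rank([C|b]) = 6.
Since the ranks differ, the system is inconsistent.
It has no solutions.

0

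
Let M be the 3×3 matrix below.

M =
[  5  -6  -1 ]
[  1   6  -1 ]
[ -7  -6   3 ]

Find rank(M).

Row reduce to echelon form.
R2 ← R2 − (1/5)·R1: [0, 36/5, -4/5]
R3 ← R3 + (7/5)·R1: [0, -72/5, 8/5]
R3 ← R3 + (2)·R2: [0, 0, 0]
Echelon form has 2 nonzero rows, so rank(M) = 2.

2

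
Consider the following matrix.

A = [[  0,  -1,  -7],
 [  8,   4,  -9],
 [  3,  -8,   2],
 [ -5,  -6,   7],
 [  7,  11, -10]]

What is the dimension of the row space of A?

Row reduce to echelon form.
Swap R1 ↔ R2
R3 ← R3 − (3/8)·R1: [0, -19/2, 43/8]
R4 ← R4 + (5/8)·R1: [0, -7/2, 11/8]
R5 ← R5 − (7/8)·R1: [0, 15/2, -17/8]
R3 ← R3 − (19/2)·R2: [0, 0, 575/8]
R4 ← R4 − (7/2)·R2: [0, 0, 207/8]
R5 ← R5 + (15/2)·R2: [0, 0, -437/8]
R4 ← R4 − (9/25)·R3: [0, 0, 0]
R5 ← R5 + (19/25)·R3: [0, 0, 0]
Echelon form has 3 nonzero rows, so rank(A) = 3.
The row space has dimension equal to the rank: 3.

3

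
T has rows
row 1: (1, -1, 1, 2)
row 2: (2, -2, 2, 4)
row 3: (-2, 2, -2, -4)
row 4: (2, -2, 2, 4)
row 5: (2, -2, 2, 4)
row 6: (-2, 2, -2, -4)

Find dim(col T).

Row reduce to echelon form.
R2 ← R2 − (2)·R1: [0, 0, 0, 0]
R3 ← R3 + (2)·R1: [0, 0, 0, 0]
R4 ← R4 − (2)·R1: [0, 0, 0, 0]
R5 ← R5 − (2)·R1: [0, 0, 0, 0]
R6 ← R6 + (2)·R1: [0, 0, 0, 0]
Echelon form has 1 nonzero row, so rank(T) = 1.
The column space has dimension equal to the rank: 1.

1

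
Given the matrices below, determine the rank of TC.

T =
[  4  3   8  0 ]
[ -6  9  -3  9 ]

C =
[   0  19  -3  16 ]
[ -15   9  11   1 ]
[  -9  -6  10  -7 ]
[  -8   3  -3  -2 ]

First compute TC:
[[-117,  55, 101,  11],
 [-180,  12,  60, -84]]
Now row reduce the product.
R2 ← R2 − (20/13)·R1: [0, -944/13, -1240/13, -1312/13]
2 nonzero rows, so rank(TC) = 2.

2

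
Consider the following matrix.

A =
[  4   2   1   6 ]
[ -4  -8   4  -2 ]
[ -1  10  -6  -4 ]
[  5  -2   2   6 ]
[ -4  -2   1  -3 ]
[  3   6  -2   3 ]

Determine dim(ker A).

Row reduce to echelon form.
R2 ← R2 + R1: [0, -6, 5, 4]
R3 ← R3 + (1/4)·R1: [0, 21/2, -23/4, -5/2]
R4 ← R4 − (5/4)·R1: [0, -9/2, 3/4, -3/2]
R5 ← R5 + R1: [0, 0, 2, 3]
R6 ← R6 − (3/4)·R1: [0, 9/2, -11/4, -3/2]
R3 ← R3 + (7/4)·R2: [0, 0, 3, 9/2]
R4 ← R4 − (3/4)·R2: [0, 0, -3, -9/2]
R6 ← R6 + (3/4)·R2: [0, 0, 1, 3/2]
R4 ← R4 + R3: [0, 0, 0, 0]
R5 ← R5 − (2/3)·R3: [0, 0, 0, 0]
R6 ← R6 − (1/3)·R3: [0, 0, 0, 0]
3 nonzero rows, so rank(A) = 3.
A has 4 columns; by rank–nullity, nullity = 4 − 3 = 1.

1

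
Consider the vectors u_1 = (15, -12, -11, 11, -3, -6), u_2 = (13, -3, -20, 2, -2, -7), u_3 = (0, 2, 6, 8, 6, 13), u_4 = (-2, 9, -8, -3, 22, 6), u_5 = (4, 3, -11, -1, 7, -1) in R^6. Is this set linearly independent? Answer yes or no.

Form the matrix with these vectors as rows and row reduce.
R2 ← R2 − (13/15)·R1: [0, 37/5, -157/15, -113/15, 3/5, -9/5]
R4 ← R4 + (2/15)·R1: [0, 37/5, -142/15, -23/15, 108/5, 26/5]
R5 ← R5 − (4/15)·R1: [0, 31/5, -121/15, -59/15, 39/5, 3/5]
R3 ← R3 − (10/37)·R2: [0, 0, 980/111, 1114/111, 216/37, 499/37]
R4 ← R4 − R2: [0, 0, 1, 6, 21, 7]
R5 ← R5 − (31/37)·R2: [0, 0, 26/37, 88/37, 270/37, 78/37]
R4 ← R4 − (111/980)·R3: [0, 0, 0, 2383/490, 4983/245, 5363/980]
R5 ← R5 − (39/490)·R3: [0, 0, 0, 387/245, 1674/245, 507/490]
R5 ← R5 − (774/2383)·R4: [0, 0, 0, 0, 540/2383, -1770/2383]
5 nonzero rows, so the 5 vectors span a space of dimension 5.
Since 5 = 5, the vectors are linearly independent.

yes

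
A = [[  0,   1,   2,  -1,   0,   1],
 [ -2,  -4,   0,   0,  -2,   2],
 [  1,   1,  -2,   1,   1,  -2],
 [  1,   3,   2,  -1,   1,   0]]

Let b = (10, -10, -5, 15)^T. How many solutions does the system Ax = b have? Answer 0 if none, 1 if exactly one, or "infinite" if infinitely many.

Row reduce the augmented matrix [A | b].
Swap R1 ↔ R2
R3 ← R3 + (1/2)·R1: [0, -1, -2, 1, 0, -1, -10]
R4 ← R4 + (1/2)·R1: [0, 1, 2, -1, 0, 1, 10]
R3 ← R3 + R2: [0, 0, 0, 0, 0, 0, 0]
R4 ← R4 − R2: [0, 0, 0, 0, 0, 0, 0]
The echelon form has 2 nonzero rows, and every pivot lies in the first 6 columns, so rank(A) = rank([A|b]) = 2.
The system is consistent.
rank = 2 < 6 unknowns, so there are infinitely many solutions.

infinite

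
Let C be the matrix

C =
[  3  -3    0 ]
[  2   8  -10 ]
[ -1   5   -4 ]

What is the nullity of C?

Row reduce to echelon form.
R2 ← R2 − (2/3)·R1: [0, 10, -10]
R3 ← R3 + (1/3)·R1: [0, 4, -4]
R3 ← R3 − (2/5)·R2: [0, 0, 0]
2 nonzero rows, so rank(C) = 2.
C has 3 columns; by rank–nullity, nullity = 3 − 2 = 1.

1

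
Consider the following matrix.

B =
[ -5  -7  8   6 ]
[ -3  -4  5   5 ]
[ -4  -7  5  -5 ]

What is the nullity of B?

2

Row reduce to echelon form.
R2 ← R2 − (3/5)·R1: [0, 1/5, 1/5, 7/5]
R3 ← R3 − (4/5)·R1: [0, -7/5, -7/5, -49/5]
R3 ← R3 + (7)·R2: [0, 0, 0, 0]
2 nonzero rows, so rank(B) = 2.
B has 4 columns; by rank–nullity, nullity = 4 − 2 = 2.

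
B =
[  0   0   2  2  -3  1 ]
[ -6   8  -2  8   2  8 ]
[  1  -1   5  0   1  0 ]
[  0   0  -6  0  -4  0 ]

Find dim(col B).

4

Row reduce to echelon form.
Swap R1 ↔ R2
R3 ← R3 + (1/6)·R1: [0, 1/3, 14/3, 4/3, 4/3, 4/3]
Swap R2 ↔ R3
R4 ← R4 + (3)·R3: [0, 0, 0, 6, -13, 3]
Echelon form has 4 nonzero rows, so rank(B) = 4.
The column space has dimension equal to the rank: 4.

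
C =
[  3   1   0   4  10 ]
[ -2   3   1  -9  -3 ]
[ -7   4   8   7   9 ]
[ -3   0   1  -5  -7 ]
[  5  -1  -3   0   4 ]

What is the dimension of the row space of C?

4

Row reduce to echelon form.
R2 ← R2 + (2/3)·R1: [0, 11/3, 1, -19/3, 11/3]
R3 ← R3 + (7/3)·R1: [0, 19/3, 8, 49/3, 97/3]
R4 ← R4 + R1: [0, 1, 1, -1, 3]
R5 ← R5 − (5/3)·R1: [0, -8/3, -3, -20/3, -38/3]
R3 ← R3 − (19/11)·R2: [0, 0, 69/11, 300/11, 26]
R4 ← R4 − (3/11)·R2: [0, 0, 8/11, 8/11, 2]
R5 ← R5 + (8/11)·R2: [0, 0, -25/11, -124/11, -10]
R4 ← R4 − (8/69)·R3: [0, 0, 0, -56/23, -70/69]
R5 ← R5 + (25/69)·R3: [0, 0, 0, -32/23, -40/69]
R5 ← R5 − (4/7)·R4: [0, 0, 0, 0, 0]
Echelon form has 4 nonzero rows, so rank(C) = 4.
The row space has dimension equal to the rank: 4.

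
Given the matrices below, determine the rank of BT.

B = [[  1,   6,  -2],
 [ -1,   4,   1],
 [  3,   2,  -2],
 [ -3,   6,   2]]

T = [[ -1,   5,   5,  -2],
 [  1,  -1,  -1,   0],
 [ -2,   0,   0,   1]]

2

First compute BT:
[[  9,  -1,  -1,  -4],
 [  3,  -9,  -9,   3],
 [  3,  13,  13,  -8],
 [  5, -21, -21,   8]]
Now row reduce the product.
R2 ← R2 − (1/3)·R1: [0, -26/3, -26/3, 13/3]
R3 ← R3 − (1/3)·R1: [0, 40/3, 40/3, -20/3]
R4 ← R4 − (5/9)·R1: [0, -184/9, -184/9, 92/9]
R3 ← R3 + (20/13)·R2: [0, 0, 0, 0]
R4 ← R4 − (92/39)·R2: [0, 0, 0, 0]
2 nonzero rows, so rank(BT) = 2.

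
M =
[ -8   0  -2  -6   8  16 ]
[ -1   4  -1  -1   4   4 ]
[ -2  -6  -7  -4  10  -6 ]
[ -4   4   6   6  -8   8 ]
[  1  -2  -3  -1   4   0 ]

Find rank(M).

5

Row reduce to echelon form.
R2 ← R2 − (1/8)·R1: [0, 4, -3/4, -1/4, 3, 2]
R3 ← R3 − (1/4)·R1: [0, -6, -13/2, -5/2, 8, -10]
R4 ← R4 − (1/2)·R1: [0, 4, 7, 9, -12, 0]
R5 ← R5 + (1/8)·R1: [0, -2, -13/4, -7/4, 5, 2]
R3 ← R3 + (3/2)·R2: [0, 0, -61/8, -23/8, 25/2, -7]
R4 ← R4 − R2: [0, 0, 31/4, 37/4, -15, -2]
R5 ← R5 + (1/2)·R2: [0, 0, -29/8, -15/8, 13/2, 3]
R4 ← R4 + (62/61)·R3: [0, 0, 0, 386/61, -140/61, -556/61]
R5 ← R5 − (29/61)·R3: [0, 0, 0, -31/61, 34/61, 386/61]
R5 ← R5 + (31/386)·R4: [0, 0, 0, 0, 72/193, 1080/193]
Echelon form has 5 nonzero rows, so rank(M) = 5.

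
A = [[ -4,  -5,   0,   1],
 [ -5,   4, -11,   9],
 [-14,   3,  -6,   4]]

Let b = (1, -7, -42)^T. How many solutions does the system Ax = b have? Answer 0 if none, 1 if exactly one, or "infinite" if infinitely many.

infinite

Row reduce the augmented matrix [A | b].
R2 ← R2 − (5/4)·R1: [0, 41/4, -11, 31/4, -33/4]
R3 ← R3 − (7/2)·R1: [0, 41/2, -6, 1/2, -91/2]
R3 ← R3 − (2)·R2: [0, 0, 16, -15, -29]
The echelon form has 3 nonzero rows, and every pivot lies in the first 4 columns, so rank(A) = rank([A|b]) = 3.
The system is consistent.
rank = 3 < 4 unknowns, so there are infinitely many solutions.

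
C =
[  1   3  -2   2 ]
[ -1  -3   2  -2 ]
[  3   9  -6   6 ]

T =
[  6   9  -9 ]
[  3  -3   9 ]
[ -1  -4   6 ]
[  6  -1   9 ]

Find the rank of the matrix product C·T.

1

First compute CT:
[[ 29,   6,  24],
 [-29,  -6, -24],
 [ 87,  18,  72]]
Now row reduce the product.
R2 ← R2 + R1: [0, 0, 0]
R3 ← R3 − (3)·R1: [0, 0, 0]
1 nonzero row, so rank(CT) = 1.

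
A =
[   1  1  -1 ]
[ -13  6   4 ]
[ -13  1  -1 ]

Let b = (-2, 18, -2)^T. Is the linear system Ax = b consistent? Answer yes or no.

yes

Row reduce the augmented matrix [A | b].
R2 ← R2 + (13)·R1: [0, 19, -9, -8]
R3 ← R3 + (13)·R1: [0, 14, -14, -28]
R3 ← R3 − (14/19)·R2: [0, 0, -140/19, -420/19]
The echelon form has 3 nonzero rows, and every pivot lies in the first 3 columns, so rank(A) = rank([A|b]) = 3.
The system is consistent.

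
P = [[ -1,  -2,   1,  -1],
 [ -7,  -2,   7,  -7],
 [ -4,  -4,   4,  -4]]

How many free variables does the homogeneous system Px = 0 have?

2

Row reduce to echelon form.
R2 ← R2 − (7)·R1: [0, 12, 0, 0]
R3 ← R3 − (4)·R1: [0, 4, 0, 0]
R3 ← R3 − (1/3)·R2: [0, 0, 0, 0]
2 nonzero rows, so rank(P) = 2.
P has 4 columns; by rank–nullity, nullity = 4 − 2 = 2.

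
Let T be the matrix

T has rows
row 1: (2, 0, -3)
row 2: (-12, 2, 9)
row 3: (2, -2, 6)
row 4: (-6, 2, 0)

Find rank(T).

Row reduce to echelon form.
R2 ← R2 + (6)·R1: [0, 2, -9]
R3 ← R3 − R1: [0, -2, 9]
R4 ← R4 + (3)·R1: [0, 2, -9]
R3 ← R3 + R2: [0, 0, 0]
R4 ← R4 − R2: [0, 0, 0]
Echelon form has 2 nonzero rows, so rank(T) = 2.

2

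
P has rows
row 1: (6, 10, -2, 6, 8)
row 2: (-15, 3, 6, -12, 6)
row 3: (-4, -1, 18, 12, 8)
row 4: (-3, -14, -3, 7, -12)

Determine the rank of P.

4

Row reduce to echelon form.
R2 ← R2 + (5/2)·R1: [0, 28, 1, 3, 26]
R3 ← R3 + (2/3)·R1: [0, 17/3, 50/3, 16, 40/3]
R4 ← R4 + (1/2)·R1: [0, -9, -4, 10, -8]
R3 ← R3 − (17/84)·R2: [0, 0, 461/28, 431/28, 113/14]
R4 ← R4 + (9/28)·R2: [0, 0, -103/28, 307/28, 5/14]
R4 ← R4 + (103/461)·R3: [0, 0, 0, 6640/461, 996/461]
Echelon form has 4 nonzero rows, so rank(P) = 4.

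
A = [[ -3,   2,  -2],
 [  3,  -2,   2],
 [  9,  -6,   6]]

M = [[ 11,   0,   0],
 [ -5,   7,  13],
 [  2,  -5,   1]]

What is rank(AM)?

1

First compute AM:
[[-47,  24,  24],
 [ 47, -24, -24],
 [141, -72, -72]]
Now row reduce the product.
R2 ← R2 + R1: [0, 0, 0]
R3 ← R3 + (3)·R1: [0, 0, 0]
1 nonzero row, so rank(AM) = 1.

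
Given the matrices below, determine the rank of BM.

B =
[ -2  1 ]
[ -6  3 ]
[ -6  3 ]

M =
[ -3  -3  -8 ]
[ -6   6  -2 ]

First compute BM:
[[  0,  12,  14],
 [  0,  36,  42],
 [  0,  36,  42]]
Now row reduce the product.
R2 ← R2 − (3)·R1: [0, 0, 0]
R3 ← R3 − (3)·R1: [0, 0, 0]
1 nonzero row, so rank(BM) = 1.

1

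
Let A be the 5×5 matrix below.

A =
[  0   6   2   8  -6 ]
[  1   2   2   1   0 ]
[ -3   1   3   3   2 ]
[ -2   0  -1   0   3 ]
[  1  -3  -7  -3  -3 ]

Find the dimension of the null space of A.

1

Row reduce to echelon form.
Swap R1 ↔ R2
R3 ← R3 + (3)·R1: [0, 7, 9, 6, 2]
R4 ← R4 + (2)·R1: [0, 4, 3, 2, 3]
R5 ← R5 − R1: [0, -5, -9, -4, -3]
R3 ← R3 − (7/6)·R2: [0, 0, 20/3, -10/3, 9]
R4 ← R4 − (2/3)·R2: [0, 0, 5/3, -10/3, 7]
R5 ← R5 + (5/6)·R2: [0, 0, -22/3, 8/3, -8]
R4 ← R4 − (1/4)·R3: [0, 0, 0, -5/2, 19/4]
R5 ← R5 + (11/10)·R3: [0, 0, 0, -1, 19/10]
R5 ← R5 − (2/5)·R4: [0, 0, 0, 0, 0]
4 nonzero rows, so rank(A) = 4.
A has 5 columns; by rank–nullity, nullity = 5 − 4 = 1.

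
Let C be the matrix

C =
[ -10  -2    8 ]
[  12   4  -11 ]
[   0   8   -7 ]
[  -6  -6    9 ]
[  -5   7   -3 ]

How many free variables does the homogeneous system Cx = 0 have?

1

Row reduce to echelon form.
R2 ← R2 + (6/5)·R1: [0, 8/5, -7/5]
R4 ← R4 − (3/5)·R1: [0, -24/5, 21/5]
R5 ← R5 − (1/2)·R1: [0, 8, -7]
R3 ← R3 − (5)·R2: [0, 0, 0]
R4 ← R4 + (3)·R2: [0, 0, 0]
R5 ← R5 − (5)·R2: [0, 0, 0]
2 nonzero rows, so rank(C) = 2.
C has 3 columns; by rank–nullity, nullity = 3 − 2 = 1.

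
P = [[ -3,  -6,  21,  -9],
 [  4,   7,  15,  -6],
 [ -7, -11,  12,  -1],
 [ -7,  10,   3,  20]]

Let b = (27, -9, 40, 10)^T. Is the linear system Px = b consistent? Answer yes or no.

yes

Row reduce the augmented matrix [P | b].
R2 ← R2 + (4/3)·R1: [0, -1, 43, -18, 27]
R3 ← R3 − (7/3)·R1: [0, 3, -37, 20, -23]
R4 ← R4 − (7/3)·R1: [0, 24, -46, 41, -53]
R3 ← R3 + (3)·R2: [0, 0, 92, -34, 58]
R4 ← R4 + (24)·R2: [0, 0, 986, -391, 595]
R4 ← R4 − (493/46)·R3: [0, 0, 0, -612/23, -612/23]
The echelon form has 4 nonzero rows, and every pivot lies in the first 4 columns, so rank(P) = rank([P|b]) = 4.
The system is consistent.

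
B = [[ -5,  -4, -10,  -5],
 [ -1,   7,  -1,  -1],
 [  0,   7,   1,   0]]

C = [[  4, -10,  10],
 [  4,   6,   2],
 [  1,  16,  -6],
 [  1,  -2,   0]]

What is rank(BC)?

First compute BC:
[[-51, -124,   2],
 [ 22,  38,  10],
 [ 29,  58,   8]]
Now row reduce the product.
R2 ← R2 + (22/51)·R1: [0, -790/51, 554/51]
R3 ← R3 + (29/51)·R1: [0, -638/51, 466/51]
R3 ← R3 − (319/395)·R2: [0, 0, 144/395]
3 nonzero rows, so rank(BC) = 3.

3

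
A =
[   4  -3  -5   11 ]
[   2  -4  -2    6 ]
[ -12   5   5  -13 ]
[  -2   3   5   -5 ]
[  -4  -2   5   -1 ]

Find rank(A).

4

Row reduce to echelon form.
R2 ← R2 − (1/2)·R1: [0, -5/2, 1/2, 1/2]
R3 ← R3 + (3)·R1: [0, -4, -10, 20]
R4 ← R4 + (1/2)·R1: [0, 3/2, 5/2, 1/2]
R5 ← R5 + R1: [0, -5, 0, 10]
R3 ← R3 − (8/5)·R2: [0, 0, -54/5, 96/5]
R4 ← R4 + (3/5)·R2: [0, 0, 14/5, 4/5]
R5 ← R5 − (2)·R2: [0, 0, -1, 9]
R4 ← R4 + (7/27)·R3: [0, 0, 0, 52/9]
R5 ← R5 − (5/54)·R3: [0, 0, 0, 65/9]
R5 ← R5 − (5/4)·R4: [0, 0, 0, 0]
Echelon form has 4 nonzero rows, so rank(A) = 4.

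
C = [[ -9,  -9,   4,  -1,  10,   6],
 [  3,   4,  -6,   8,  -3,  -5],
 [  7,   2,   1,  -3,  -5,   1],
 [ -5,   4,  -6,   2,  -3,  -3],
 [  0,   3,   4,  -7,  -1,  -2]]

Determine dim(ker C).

Row reduce to echelon form.
R2 ← R2 + (1/3)·R1: [0, 1, -14/3, 23/3, 1/3, -3]
R3 ← R3 + (7/9)·R1: [0, -5, 37/9, -34/9, 25/9, 17/3]
R4 ← R4 − (5/9)·R1: [0, 9, -74/9, 23/9, -77/9, -19/3]
R3 ← R3 + (5)·R2: [0, 0, -173/9, 311/9, 40/9, -28/3]
R4 ← R4 − (9)·R2: [0, 0, 304/9, -598/9, -104/9, 62/3]
R5 ← R5 − (3)·R2: [0, 0, 18, -30, -2, 7]
R4 ← R4 + (304/173)·R3: [0, 0, 0, -990/173, -648/173, 738/173]
R5 ← R5 + (162/173)·R3: [0, 0, 0, 408/173, 374/173, -301/173]
R5 ← R5 + (68/165)·R4: [0, 0, 0, 0, 34/55, 1/55]
5 nonzero rows, so rank(C) = 5.
C has 6 columns; by rank–nullity, nullity = 6 − 5 = 1.

1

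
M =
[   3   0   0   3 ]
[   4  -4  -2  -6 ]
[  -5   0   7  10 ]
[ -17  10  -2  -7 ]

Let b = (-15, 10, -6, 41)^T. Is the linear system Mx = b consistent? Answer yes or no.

Row reduce the augmented matrix [M | b].
R2 ← R2 − (4/3)·R1: [0, -4, -2, -10, 30]
R3 ← R3 + (5/3)·R1: [0, 0, 7, 15, -31]
R4 ← R4 + (17/3)·R1: [0, 10, -2, 10, -44]
R4 ← R4 + (5/2)·R2: [0, 0, -7, -15, 31]
R4 ← R4 + R3: [0, 0, 0, 0, 0]
The echelon form has 3 nonzero rows, and every pivot lies in the first 4 columns, so rank(M) = rank([M|b]) = 3.
The system is consistent.

yes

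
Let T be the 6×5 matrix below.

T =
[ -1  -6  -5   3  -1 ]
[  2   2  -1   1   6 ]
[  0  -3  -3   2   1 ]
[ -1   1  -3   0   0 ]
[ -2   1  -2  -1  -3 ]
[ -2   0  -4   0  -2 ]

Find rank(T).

3

Row reduce to echelon form.
R2 ← R2 + (2)·R1: [0, -10, -11, 7, 4]
R4 ← R4 − R1: [0, 7, 2, -3, 1]
R5 ← R5 − (2)·R1: [0, 13, 8, -7, -1]
R6 ← R6 − (2)·R1: [0, 12, 6, -6, 0]
R3 ← R3 − (3/10)·R2: [0, 0, 3/10, -1/10, -1/5]
R4 ← R4 + (7/10)·R2: [0, 0, -57/10, 19/10, 19/5]
R5 ← R5 + (13/10)·R2: [0, 0, -63/10, 21/10, 21/5]
R6 ← R6 + (6/5)·R2: [0, 0, -36/5, 12/5, 24/5]
R4 ← R4 + (19)·R3: [0, 0, 0, 0, 0]
R5 ← R5 + (21)·R3: [0, 0, 0, 0, 0]
R6 ← R6 + (24)·R3: [0, 0, 0, 0, 0]
Echelon form has 3 nonzero rows, so rank(T) = 3.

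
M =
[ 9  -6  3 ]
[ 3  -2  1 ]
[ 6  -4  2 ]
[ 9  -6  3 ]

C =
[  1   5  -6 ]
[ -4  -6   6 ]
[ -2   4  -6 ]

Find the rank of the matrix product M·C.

1

First compute MC:
[[ 27,  93, -108],
 [  9,  31, -36],
 [ 18,  62, -72],
 [ 27,  93, -108]]
Now row reduce the product.
R2 ← R2 − (1/3)·R1: [0, 0, 0]
R3 ← R3 − (2/3)·R1: [0, 0, 0]
R4 ← R4 − R1: [0, 0, 0]
1 nonzero row, so rank(MC) = 1.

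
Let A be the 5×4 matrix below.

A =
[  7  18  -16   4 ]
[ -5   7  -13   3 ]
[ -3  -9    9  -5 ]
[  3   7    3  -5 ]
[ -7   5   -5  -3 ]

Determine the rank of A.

4

Row reduce to echelon form.
R2 ← R2 + (5/7)·R1: [0, 139/7, -171/7, 41/7]
R3 ← R3 + (3/7)·R1: [0, -9/7, 15/7, -23/7]
R4 ← R4 − (3/7)·R1: [0, -5/7, 69/7, -47/7]
R5 ← R5 + R1: [0, 23, -21, 1]
R3 ← R3 + (9/139)·R2: [0, 0, 78/139, -404/139]
R4 ← R4 + (5/139)·R2: [0, 0, 1248/139, -904/139]
R5 ← R5 − (161/139)·R2: [0, 0, 1014/139, -804/139]
R4 ← R4 − (16)·R3: [0, 0, 0, 40]
R5 ← R5 − (13)·R3: [0, 0, 0, 32]
R5 ← R5 − (4/5)·R4: [0, 0, 0, 0]
Echelon form has 4 nonzero rows, so rank(A) = 4.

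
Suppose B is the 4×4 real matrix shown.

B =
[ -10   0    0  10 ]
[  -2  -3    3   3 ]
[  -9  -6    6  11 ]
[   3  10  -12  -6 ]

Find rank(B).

3

Row reduce to echelon form.
R2 ← R2 − (1/5)·R1: [0, -3, 3, 1]
R3 ← R3 − (9/10)·R1: [0, -6, 6, 2]
R4 ← R4 + (3/10)·R1: [0, 10, -12, -3]
R3 ← R3 − (2)·R2: [0, 0, 0, 0]
R4 ← R4 + (10/3)·R2: [0, 0, -2, 1/3]
Swap R3 ↔ R4
Echelon form has 3 nonzero rows, so rank(B) = 3.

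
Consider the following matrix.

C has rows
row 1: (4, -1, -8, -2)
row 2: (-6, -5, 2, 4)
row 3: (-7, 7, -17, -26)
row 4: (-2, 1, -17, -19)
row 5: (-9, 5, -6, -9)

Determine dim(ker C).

0

Row reduce to echelon form.
R2 ← R2 + (3/2)·R1: [0, -13/2, -10, 1]
R3 ← R3 + (7/4)·R1: [0, 21/4, -31, -59/2]
R4 ← R4 + (1/2)·R1: [0, 1/2, -21, -20]
R5 ← R5 + (9/4)·R1: [0, 11/4, -24, -27/2]
R3 ← R3 + (21/26)·R2: [0, 0, -508/13, -373/13]
R4 ← R4 + (1/13)·R2: [0, 0, -283/13, -259/13]
R5 ← R5 + (11/26)·R2: [0, 0, -367/13, -170/13]
R4 ← R4 − (283/508)·R3: [0, 0, 0, -2001/508]
R5 ← R5 − (367/508)·R3: [0, 0, 0, 3887/508]
R5 ← R5 + (169/87)·R4: [0, 0, 0, 0]
4 nonzero rows, so rank(C) = 4.
C has 4 columns; by rank–nullity, nullity = 4 − 4 = 0.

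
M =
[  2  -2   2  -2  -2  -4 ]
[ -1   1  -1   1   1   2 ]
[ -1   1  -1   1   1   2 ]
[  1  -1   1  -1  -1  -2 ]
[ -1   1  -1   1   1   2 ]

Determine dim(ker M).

Row reduce to echelon form.
R2 ← R2 + (1/2)·R1: [0, 0, 0, 0, 0, 0]
R3 ← R3 + (1/2)·R1: [0, 0, 0, 0, 0, 0]
R4 ← R4 − (1/2)·R1: [0, 0, 0, 0, 0, 0]
R5 ← R5 + (1/2)·R1: [0, 0, 0, 0, 0, 0]
1 nonzero row, so rank(M) = 1.
M has 6 columns; by rank–nullity, nullity = 6 − 1 = 5.

5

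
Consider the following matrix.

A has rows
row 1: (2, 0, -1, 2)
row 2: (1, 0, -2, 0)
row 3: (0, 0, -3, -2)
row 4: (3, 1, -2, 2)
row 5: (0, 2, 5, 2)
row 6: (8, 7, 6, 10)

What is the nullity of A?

Row reduce to echelon form.
R2 ← R2 − (1/2)·R1: [0, 0, -3/2, -1]
R4 ← R4 − (3/2)·R1: [0, 1, -1/2, -1]
R6 ← R6 − (4)·R1: [0, 7, 10, 2]
Swap R2 ↔ R4
R5 ← R5 − (2)·R2: [0, 0, 6, 4]
R6 ← R6 − (7)·R2: [0, 0, 27/2, 9]
R4 ← R4 − (1/2)·R3: [0, 0, 0, 0]
R5 ← R5 + (2)·R3: [0, 0, 0, 0]
R6 ← R6 + (9/2)·R3: [0, 0, 0, 0]
3 nonzero rows, so rank(A) = 3.
A has 4 columns; by rank–nullity, nullity = 4 − 3 = 1.

1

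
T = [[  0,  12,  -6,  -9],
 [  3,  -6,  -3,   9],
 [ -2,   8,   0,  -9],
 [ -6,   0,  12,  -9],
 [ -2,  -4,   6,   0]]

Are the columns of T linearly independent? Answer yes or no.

Row reduce T to echelon form.
Swap R1 ↔ R2
R3 ← R3 + (2/3)·R1: [0, 4, -2, -3]
R4 ← R4 + (2)·R1: [0, -12, 6, 9]
R5 ← R5 + (2/3)·R1: [0, -8, 4, 6]
R3 ← R3 − (1/3)·R2: [0, 0, 0, 0]
R4 ← R4 + R2: [0, 0, 0, 0]
R5 ← R5 + (2/3)·R2: [0, 0, 0, 0]
2 pivots among 4 columns.
Only 2 < 4 pivot columns, so the columns are linearly dependent.

no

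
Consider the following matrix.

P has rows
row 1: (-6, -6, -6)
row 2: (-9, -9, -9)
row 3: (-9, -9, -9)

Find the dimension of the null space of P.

2

Row reduce to echelon form.
R2 ← R2 − (3/2)·R1: [0, 0, 0]
R3 ← R3 − (3/2)·R1: [0, 0, 0]
1 nonzero row, so rank(P) = 1.
P has 3 columns; by rank–nullity, nullity = 3 − 1 = 2.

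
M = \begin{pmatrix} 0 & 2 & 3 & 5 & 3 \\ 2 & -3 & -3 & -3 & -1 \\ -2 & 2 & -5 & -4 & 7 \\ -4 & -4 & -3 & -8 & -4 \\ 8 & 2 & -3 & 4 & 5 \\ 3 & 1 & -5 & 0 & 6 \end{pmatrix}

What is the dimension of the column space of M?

Row reduce to echelon form.
Swap R1 ↔ R2
R3 ← R3 + R1: [0, -1, -8, -7, 6]
R4 ← R4 + (2)·R1: [0, -10, -9, -14, -6]
R5 ← R5 − (4)·R1: [0, 14, 9, 16, 9]
R6 ← R6 − (3/2)·R1: [0, 11/2, -1/2, 9/2, 15/2]
R3 ← R3 + (1/2)·R2: [0, 0, -13/2, -9/2, 15/2]
R4 ← R4 + (5)·R2: [0, 0, 6, 11, 9]
R5 ← R5 − (7)·R2: [0, 0, -12, -19, -12]
R6 ← R6 − (11/4)·R2: [0, 0, -35/4, -37/4, -3/4]
R4 ← R4 + (12/13)·R3: [0, 0, 0, 89/13, 207/13]
R5 ← R5 − (24/13)·R3: [0, 0, 0, -139/13, -336/13]
R6 ← R6 − (35/26)·R3: [0, 0, 0, -83/26, -141/13]
R5 ← R5 + (139/89)·R4: [0, 0, 0, 0, -87/89]
R6 ← R6 + (83/178)·R4: [0, 0, 0, 0, -609/178]
R6 ← R6 − (7/2)·R5: [0, 0, 0, 0, 0]
Echelon form has 5 nonzero rows, so rank(M) = 5.
The column space has dimension equal to the rank: 5.

5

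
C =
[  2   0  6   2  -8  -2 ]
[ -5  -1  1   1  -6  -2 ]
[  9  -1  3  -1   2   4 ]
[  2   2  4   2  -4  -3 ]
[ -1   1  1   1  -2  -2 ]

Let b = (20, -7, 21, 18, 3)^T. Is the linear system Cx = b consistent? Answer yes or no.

yes

Row reduce the augmented matrix [C | b].
R2 ← R2 + (5/2)·R1: [0, -1, 16, 6, -26, -7, 43]
R3 ← R3 − (9/2)·R1: [0, -1, -24, -10, 38, 13, -69]
R4 ← R4 − R1: [0, 2, -2, 0, 4, -1, -2]
R5 ← R5 + (1/2)·R1: [0, 1, 4, 2, -6, -3, 13]
R3 ← R3 − R2: [0, 0, -40, -16, 64, 20, -112]
R4 ← R4 + (2)·R2: [0, 0, 30, 12, -48, -15, 84]
R5 ← R5 + R2: [0, 0, 20, 8, -32, -10, 56]
R4 ← R4 + (3/4)·R3: [0, 0, 0, 0, 0, 0, 0]
R5 ← R5 + (1/2)·R3: [0, 0, 0, 0, 0, 0, 0]
The echelon form has 3 nonzero rows, and every pivot lies in the first 6 columns, so rank(C) = rank([C|b]) = 3.
The system is consistent.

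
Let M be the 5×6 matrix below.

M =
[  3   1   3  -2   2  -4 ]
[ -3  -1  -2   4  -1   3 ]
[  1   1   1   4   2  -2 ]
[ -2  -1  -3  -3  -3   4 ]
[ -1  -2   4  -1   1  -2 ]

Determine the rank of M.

Row reduce to echelon form.
R2 ← R2 + R1: [0, 0, 1, 2, 1, -1]
R3 ← R3 − (1/3)·R1: [0, 2/3, 0, 14/3, 4/3, -2/3]
R4 ← R4 + (2/3)·R1: [0, -1/3, -1, -13/3, -5/3, 4/3]
R5 ← R5 + (1/3)·R1: [0, -5/3, 5, -5/3, 5/3, -10/3]
Swap R2 ↔ R3
R4 ← R4 + (1/2)·R2: [0, 0, -1, -2, -1, 1]
R5 ← R5 + (5/2)·R2: [0, 0, 5, 10, 5, -5]
R4 ← R4 + R3: [0, 0, 0, 0, 0, 0]
R5 ← R5 − (5)·R3: [0, 0, 0, 0, 0, 0]
Echelon form has 3 nonzero rows, so rank(M) = 3.

3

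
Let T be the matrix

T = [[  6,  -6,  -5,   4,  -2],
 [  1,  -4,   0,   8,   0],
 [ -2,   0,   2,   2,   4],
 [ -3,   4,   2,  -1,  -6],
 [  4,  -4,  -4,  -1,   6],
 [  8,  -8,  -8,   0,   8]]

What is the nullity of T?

1

Row reduce to echelon form.
R2 ← R2 − (1/6)·R1: [0, -3, 5/6, 22/3, 1/3]
R3 ← R3 + (1/3)·R1: [0, -2, 1/3, 10/3, 10/3]
R4 ← R4 + (1/2)·R1: [0, 1, -1/2, 1, -7]
R5 ← R5 − (2/3)·R1: [0, 0, -2/3, -11/3, 22/3]
R6 ← R6 − (4/3)·R1: [0, 0, -4/3, -16/3, 32/3]
R3 ← R3 − (2/3)·R2: [0, 0, -2/9, -14/9, 28/9]
R4 ← R4 + (1/3)·R2: [0, 0, -2/9, 31/9, -62/9]
R4 ← R4 − R3: [0, 0, 0, 5, -10]
R5 ← R5 − (3)·R3: [0, 0, 0, 1, -2]
R6 ← R6 − (6)·R3: [0, 0, 0, 4, -8]
R5 ← R5 − (1/5)·R4: [0, 0, 0, 0, 0]
R6 ← R6 − (4/5)·R4: [0, 0, 0, 0, 0]
4 nonzero rows, so rank(T) = 4.
T has 5 columns; by rank–nullity, nullity = 5 − 4 = 1.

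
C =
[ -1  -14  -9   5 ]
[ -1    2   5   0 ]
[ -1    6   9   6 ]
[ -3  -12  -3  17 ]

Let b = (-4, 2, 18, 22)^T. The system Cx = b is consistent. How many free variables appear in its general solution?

0

Row reduce the augmented matrix [C | b].
R2 ← R2 − R1: [0, 16, 14, -5, 6]
R3 ← R3 − R1: [0, 20, 18, 1, 22]
R4 ← R4 − (3)·R1: [0, 30, 24, 2, 34]
R3 ← R3 − (5/4)·R2: [0, 0, 1/2, 29/4, 29/2]
R4 ← R4 − (15/8)·R2: [0, 0, -9/4, 91/8, 91/4]
R4 ← R4 + (9/2)·R3: [0, 0, 0, 44, 88]
The echelon form has 4 nonzero rows, and every pivot lies in the first 4 columns, so rank(C) = rank([C|b]) = 4.
The system is consistent.
Free variables = (unknowns) − (rank) = 4 − 4 = 0.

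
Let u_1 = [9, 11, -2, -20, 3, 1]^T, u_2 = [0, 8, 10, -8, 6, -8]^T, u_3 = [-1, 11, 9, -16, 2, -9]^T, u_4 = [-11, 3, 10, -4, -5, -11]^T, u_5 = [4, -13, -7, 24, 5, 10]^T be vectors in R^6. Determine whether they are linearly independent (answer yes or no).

no

Form the matrix with these vectors as rows and row reduce.
R3 ← R3 + (1/9)·R1: [0, 110/9, 79/9, -164/9, 7/3, -80/9]
R4 ← R4 + (11/9)·R1: [0, 148/9, 68/9, -256/9, -4/3, -88/9]
R5 ← R5 − (4/9)·R1: [0, -161/9, -55/9, 296/9, 11/3, 86/9]
R3 ← R3 − (55/36)·R2: [0, 0, -13/2, -6, -41/6, 10/3]
R4 ← R4 − (37/18)·R2: [0, 0, -13, -12, -41/3, 20/3]
R5 ← R5 + (161/72)·R2: [0, 0, 65/4, 15, 205/12, -25/3]
R4 ← R4 − (2)·R3: [0, 0, 0, 0, 0, 0]
R5 ← R5 + (5/2)·R3: [0, 0, 0, 0, 0, 0]
3 nonzero rows, so the 5 vectors span a space of dimension 3.
Since 3 < 5, the vectors are linearly dependent.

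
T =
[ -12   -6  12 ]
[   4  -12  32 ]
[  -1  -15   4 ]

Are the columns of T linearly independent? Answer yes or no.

Row reduce T to echelon form.
R2 ← R2 + (1/3)·R1: [0, -14, 36]
R3 ← R3 − (1/12)·R1: [0, -29/2, 3]
R3 ← R3 − (29/28)·R2: [0, 0, -240/7]
3 pivots among 3 columns.
Every column is a pivot column, so the columns are linearly independent.

yes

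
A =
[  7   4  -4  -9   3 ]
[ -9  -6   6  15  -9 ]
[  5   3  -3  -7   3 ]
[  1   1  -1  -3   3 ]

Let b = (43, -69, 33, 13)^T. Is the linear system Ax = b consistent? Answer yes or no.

yes

Row reduce the augmented matrix [A | b].
R2 ← R2 + (9/7)·R1: [0, -6/7, 6/7, 24/7, -36/7, -96/7]
R3 ← R3 − (5/7)·R1: [0, 1/7, -1/7, -4/7, 6/7, 16/7]
R4 ← R4 − (1/7)·R1: [0, 3/7, -3/7, -12/7, 18/7, 48/7]
R3 ← R3 + (1/6)·R2: [0, 0, 0, 0, 0, 0]
R4 ← R4 + (1/2)·R2: [0, 0, 0, 0, 0, 0]
The echelon form has 2 nonzero rows, and every pivot lies in the first 5 columns, so rank(A) = rank([A|b]) = 2.
The system is consistent.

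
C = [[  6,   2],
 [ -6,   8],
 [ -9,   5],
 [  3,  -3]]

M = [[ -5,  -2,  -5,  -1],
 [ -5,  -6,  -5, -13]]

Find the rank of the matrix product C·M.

First compute CM:
[[-40, -24, -40, -32],
 [-10, -36, -10, -98],
 [ 20, -12,  20, -56],
 [  0,  12,   0,  36]]
Now row reduce the product.
R2 ← R2 − (1/4)·R1: [0, -30, 0, -90]
R3 ← R3 + (1/2)·R1: [0, -24, 0, -72]
R3 ← R3 − (4/5)·R2: [0, 0, 0, 0]
R4 ← R4 + (2/5)·R2: [0, 0, 0, 0]
2 nonzero rows, so rank(CM) = 2.

2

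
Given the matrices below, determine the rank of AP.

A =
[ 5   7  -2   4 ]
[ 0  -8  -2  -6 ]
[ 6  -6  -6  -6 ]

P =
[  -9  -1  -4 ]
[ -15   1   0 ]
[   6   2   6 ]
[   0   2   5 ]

2

First compute AP:
[[-162,   6, -12],
 [108, -24, -42],
 [  0, -36, -90]]
Now row reduce the product.
R2 ← R2 + (2/3)·R1: [0, -20, -50]
R3 ← R3 − (9/5)·R2: [0, 0, 0]
2 nonzero rows, so rank(AP) = 2.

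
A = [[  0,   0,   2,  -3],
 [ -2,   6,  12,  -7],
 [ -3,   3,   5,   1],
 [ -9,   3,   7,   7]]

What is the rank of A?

3

Row reduce to echelon form.
Swap R1 ↔ R2
R3 ← R3 − (3/2)·R1: [0, -6, -13, 23/2]
R4 ← R4 − (9/2)·R1: [0, -24, -47, 77/2]
Swap R2 ↔ R3
R4 ← R4 − (4)·R2: [0, 0, 5, -15/2]
R4 ← R4 − (5/2)·R3: [0, 0, 0, 0]
Echelon form has 3 nonzero rows, so rank(A) = 3.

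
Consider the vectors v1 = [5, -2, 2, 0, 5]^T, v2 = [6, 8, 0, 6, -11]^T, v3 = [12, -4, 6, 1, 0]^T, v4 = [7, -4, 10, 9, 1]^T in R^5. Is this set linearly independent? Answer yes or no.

yes

Form the matrix with these vectors as rows and row reduce.
R2 ← R2 − (6/5)·R1: [0, 52/5, -12/5, 6, -17]
R3 ← R3 − (12/5)·R1: [0, 4/5, 6/5, 1, -12]
R4 ← R4 − (7/5)·R1: [0, -6/5, 36/5, 9, -6]
R3 ← R3 − (1/13)·R2: [0, 0, 18/13, 7/13, -139/13]
R4 ← R4 + (3/26)·R2: [0, 0, 90/13, 126/13, -207/26]
R4 ← R4 − (5)·R3: [0, 0, 0, 7, 91/2]
4 nonzero rows, so the 4 vectors span a space of dimension 4.
Since 4 = 4, the vectors are linearly independent.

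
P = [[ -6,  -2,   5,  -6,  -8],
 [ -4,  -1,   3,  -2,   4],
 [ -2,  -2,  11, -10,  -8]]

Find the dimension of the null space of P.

Row reduce to echelon form.
R2 ← R2 − (2/3)·R1: [0, 1/3, -1/3, 2, 28/3]
R3 ← R3 − (1/3)·R1: [0, -4/3, 28/3, -8, -16/3]
R3 ← R3 + (4)·R2: [0, 0, 8, 0, 32]
3 nonzero rows, so rank(P) = 3.
P has 5 columns; by rank–nullity, nullity = 5 − 3 = 2.

2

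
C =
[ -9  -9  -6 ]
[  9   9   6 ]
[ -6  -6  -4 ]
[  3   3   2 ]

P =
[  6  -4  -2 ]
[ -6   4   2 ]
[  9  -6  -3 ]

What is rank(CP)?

1

First compute CP:
[[-54,  36,  18],
 [ 54, -36, -18],
 [-36,  24,  12],
 [ 18, -12,  -6]]
Now row reduce the product.
R2 ← R2 + R1: [0, 0, 0]
R3 ← R3 − (2/3)·R1: [0, 0, 0]
R4 ← R4 + (1/3)·R1: [0, 0, 0]
1 nonzero row, so rank(CP) = 1.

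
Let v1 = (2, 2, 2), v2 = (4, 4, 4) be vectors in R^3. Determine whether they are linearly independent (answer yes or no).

Form the matrix with these vectors as rows and row reduce.
R2 ← R2 − (2)·R1: [0, 0, 0]
1 nonzero row, so the 2 vectors span a space of dimension 1.
Since 1 < 2, the vectors are linearly dependent.

no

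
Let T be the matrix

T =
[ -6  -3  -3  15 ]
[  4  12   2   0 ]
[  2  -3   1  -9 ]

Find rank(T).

2

Row reduce to echelon form.
R2 ← R2 + (2/3)·R1: [0, 10, 0, 10]
R3 ← R3 + (1/3)·R1: [0, -4, 0, -4]
R3 ← R3 + (2/5)·R2: [0, 0, 0, 0]
Echelon form has 2 nonzero rows, so rank(T) = 2.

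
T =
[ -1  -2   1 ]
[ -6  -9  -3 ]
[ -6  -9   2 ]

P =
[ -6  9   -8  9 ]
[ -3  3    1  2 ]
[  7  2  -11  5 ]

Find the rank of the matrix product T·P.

3

First compute TP:
[[ 19, -13,  -5,  -8],
 [ 42, -87,  72, -87],
 [ 77, -77,  17, -62]]
Now row reduce the product.
R2 ← R2 − (42/19)·R1: [0, -1107/19, 1578/19, -1317/19]
R3 ← R3 − (77/19)·R1: [0, -462/19, 708/19, -562/19]
R3 ← R3 − (154/369)·R2: [0, 0, 320/123, -80/123]
3 nonzero rows, so rank(TP) = 3.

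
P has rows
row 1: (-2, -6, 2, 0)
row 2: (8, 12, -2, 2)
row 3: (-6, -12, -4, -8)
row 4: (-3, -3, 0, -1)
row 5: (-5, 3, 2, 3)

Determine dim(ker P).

1

Row reduce to echelon form.
R2 ← R2 + (4)·R1: [0, -12, 6, 2]
R3 ← R3 − (3)·R1: [0, 6, -10, -8]
R4 ← R4 − (3/2)·R1: [0, 6, -3, -1]
R5 ← R5 − (5/2)·R1: [0, 18, -3, 3]
R3 ← R3 + (1/2)·R2: [0, 0, -7, -7]
R4 ← R4 + (1/2)·R2: [0, 0, 0, 0]
R5 ← R5 + (3/2)·R2: [0, 0, 6, 6]
R5 ← R5 + (6/7)·R3: [0, 0, 0, 0]
3 nonzero rows, so rank(P) = 3.
P has 4 columns; by rank–nullity, nullity = 4 − 3 = 1.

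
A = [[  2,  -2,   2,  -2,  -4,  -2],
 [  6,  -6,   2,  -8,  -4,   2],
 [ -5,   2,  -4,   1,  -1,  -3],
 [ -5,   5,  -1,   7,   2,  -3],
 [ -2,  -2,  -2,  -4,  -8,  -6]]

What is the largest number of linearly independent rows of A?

Row reduce to echelon form.
R2 ← R2 − (3)·R1: [0, 0, -4, -2, 8, 8]
R3 ← R3 + (5/2)·R1: [0, -3, 1, -4, -11, -8]
R4 ← R4 + (5/2)·R1: [0, 0, 4, 2, -8, -8]
R5 ← R5 + R1: [0, -4, 0, -6, -12, -8]
Swap R2 ↔ R3
R5 ← R5 − (4/3)·R2: [0, 0, -4/3, -2/3, 8/3, 8/3]
R4 ← R4 + R3: [0, 0, 0, 0, 0, 0]
R5 ← R5 − (1/3)·R3: [0, 0, 0, 0, 0, 0]
Echelon form has 3 nonzero rows, so rank(A) = 3.
The rank gives the maximum number of linearly independent rows: 3.

3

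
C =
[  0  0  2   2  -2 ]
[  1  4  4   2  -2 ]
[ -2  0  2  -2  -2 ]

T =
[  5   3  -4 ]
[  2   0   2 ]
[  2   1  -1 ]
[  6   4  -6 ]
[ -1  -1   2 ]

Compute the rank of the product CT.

First compute CT:
[[ 18,  12, -18],
 [ 35,  17, -16],
 [-16, -10,  14]]
Now row reduce the product.
R2 ← R2 − (35/18)·R1: [0, -19/3, 19]
R3 ← R3 + (8/9)·R1: [0, 2/3, -2]
R3 ← R3 + (2/19)·R2: [0, 0, 0]
2 nonzero rows, so rank(CT) = 2.

2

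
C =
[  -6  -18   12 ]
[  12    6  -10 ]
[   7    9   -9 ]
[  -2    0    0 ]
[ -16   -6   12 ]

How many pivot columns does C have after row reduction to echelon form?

3

Row reduce to echelon form.
R2 ← R2 + (2)·R1: [0, -30, 14]
R3 ← R3 + (7/6)·R1: [0, -12, 5]
R4 ← R4 − (1/3)·R1: [0, 6, -4]
R5 ← R5 − (8/3)·R1: [0, 42, -20]
R3 ← R3 − (2/5)·R2: [0, 0, -3/5]
R4 ← R4 + (1/5)·R2: [0, 0, -6/5]
R5 ← R5 + (7/5)·R2: [0, 0, -2/5]
R4 ← R4 − (2)·R3: [0, 0, 0]
R5 ← R5 − (2/3)·R3: [0, 0, 0]
Echelon form has 3 nonzero rows, so rank(C) = 3.
Each nonzero row contributes one pivot column: 3 pivot columns.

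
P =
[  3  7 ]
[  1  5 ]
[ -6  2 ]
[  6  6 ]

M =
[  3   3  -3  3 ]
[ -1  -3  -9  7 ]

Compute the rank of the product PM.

First compute PM:
[[  2, -12, -72,  58],
 [ -2, -12, -48,  38],
 [-20, -24,   0,  -4],
 [ 12,   0, -72,  60]]
Now row reduce the product.
R2 ← R2 + R1: [0, -24, -120, 96]
R3 ← R3 + (10)·R1: [0, -144, -720, 576]
R4 ← R4 − (6)·R1: [0, 72, 360, -288]
R3 ← R3 − (6)·R2: [0, 0, 0, 0]
R4 ← R4 + (3)·R2: [0, 0, 0, 0]
2 nonzero rows, so rank(PM) = 2.

2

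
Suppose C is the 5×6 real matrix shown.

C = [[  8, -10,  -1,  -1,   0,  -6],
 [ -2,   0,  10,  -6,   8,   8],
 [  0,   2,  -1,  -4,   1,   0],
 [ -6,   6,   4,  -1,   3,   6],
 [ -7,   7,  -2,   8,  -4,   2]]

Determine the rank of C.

Row reduce to echelon form.
R2 ← R2 + (1/4)·R1: [0, -5/2, 39/4, -25/4, 8, 13/2]
R4 ← R4 + (3/4)·R1: [0, -3/2, 13/4, -7/4, 3, 3/2]
R5 ← R5 + (7/8)·R1: [0, -7/4, -23/8, 57/8, -4, -13/4]
R3 ← R3 + (4/5)·R2: [0, 0, 34/5, -9, 37/5, 26/5]
R4 ← R4 − (3/5)·R2: [0, 0, -13/5, 2, -9/5, -12/5]
R5 ← R5 − (7/10)·R2: [0, 0, -97/10, 23/2, -48/5, -39/5]
R4 ← R4 + (13/34)·R3: [0, 0, 0, -49/34, 35/34, -7/17]
R5 ← R5 + (97/68)·R3: [0, 0, 0, -91/68, 65/68, -13/34]
R5 ← R5 − (13/14)·R4: [0, 0, 0, 0, 0, 0]
Echelon form has 4 nonzero rows, so rank(C) = 4.

4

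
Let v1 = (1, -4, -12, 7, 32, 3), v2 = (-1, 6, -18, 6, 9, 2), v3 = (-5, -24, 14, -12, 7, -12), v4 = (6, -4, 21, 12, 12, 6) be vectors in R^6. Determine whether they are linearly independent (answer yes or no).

Form the matrix with these vectors as rows and row reduce.
R2 ← R2 + R1: [0, 2, -30, 13, 41, 5]
R3 ← R3 + (5)·R1: [0, -44, -46, 23, 167, 3]
R4 ← R4 − (6)·R1: [0, 20, 93, -30, -180, -12]
R3 ← R3 + (22)·R2: [0, 0, -706, 309, 1069, 113]
R4 ← R4 − (10)·R2: [0, 0, 393, -160, -590, -62]
R4 ← R4 + (393/706)·R3: [0, 0, 0, 8477/706, 3577/706, 637/706]
4 nonzero rows, so the 4 vectors span a space of dimension 4.
Since 4 = 4, the vectors are linearly independent.

yes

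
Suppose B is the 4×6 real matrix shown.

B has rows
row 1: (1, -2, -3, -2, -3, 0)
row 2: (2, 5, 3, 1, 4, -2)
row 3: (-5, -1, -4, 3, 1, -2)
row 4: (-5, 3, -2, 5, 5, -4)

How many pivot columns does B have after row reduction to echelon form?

Row reduce to echelon form.
R2 ← R2 − (2)·R1: [0, 9, 9, 5, 10, -2]
R3 ← R3 + (5)·R1: [0, -11, -19, -7, -14, -2]
R4 ← R4 + (5)·R1: [0, -7, -17, -5, -10, -4]
R3 ← R3 + (11/9)·R2: [0, 0, -8, -8/9, -16/9, -40/9]
R4 ← R4 + (7/9)·R2: [0, 0, -10, -10/9, -20/9, -50/9]
R4 ← R4 − (5/4)·R3: [0, 0, 0, 0, 0, 0]
Echelon form has 3 nonzero rows, so rank(B) = 3.
Each nonzero row contributes one pivot column: 3 pivot columns.

3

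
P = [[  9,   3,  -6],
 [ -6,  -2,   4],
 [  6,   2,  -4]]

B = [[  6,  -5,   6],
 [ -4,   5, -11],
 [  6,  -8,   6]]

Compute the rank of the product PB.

First compute PB:
[[  6,  18, -15],
 [ -4, -12,  10],
 [  4,  12, -10]]
Now row reduce the product.
R2 ← R2 + (2/3)·R1: [0, 0, 0]
R3 ← R3 − (2/3)·R1: [0, 0, 0]
1 nonzero row, so rank(PB) = 1.

1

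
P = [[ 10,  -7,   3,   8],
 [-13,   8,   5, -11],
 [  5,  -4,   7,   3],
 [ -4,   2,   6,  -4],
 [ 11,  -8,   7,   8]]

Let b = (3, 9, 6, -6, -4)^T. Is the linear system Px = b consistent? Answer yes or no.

Row reduce the augmented matrix [P | b].
R2 ← R2 + (13/10)·R1: [0, -11/10, 89/10, -3/5, 129/10]
R3 ← R3 − (1/2)·R1: [0, -1/2, 11/2, -1, 9/2]
R4 ← R4 + (2/5)·R1: [0, -4/5, 36/5, -4/5, -24/5]
R5 ← R5 − (11/10)·R1: [0, -3/10, 37/10, -4/5, -73/10]
R3 ← R3 − (5/11)·R2: [0, 0, 16/11, -8/11, -15/11]
R4 ← R4 − (8/11)·R2: [0, 0, 8/11, -4/11, -156/11]
R5 ← R5 − (3/11)·R2: [0, 0, 14/11, -7/11, -119/11]
R4 ← R4 − (1/2)·R3: [0, 0, 0, 0, -27/2]
R5 ← R5 − (7/8)·R3: [0, 0, 0, 0, -77/8]
R5 ← R5 − (77/108)·R4: [0, 0, 0, 0, 0]
The echelon form has 4 nonzero rows; the last pivot sits in the augmented column, so rank(P) = 3 but rank([P|b]) = 4.
Since the ranks differ, the system is inconsistent.

no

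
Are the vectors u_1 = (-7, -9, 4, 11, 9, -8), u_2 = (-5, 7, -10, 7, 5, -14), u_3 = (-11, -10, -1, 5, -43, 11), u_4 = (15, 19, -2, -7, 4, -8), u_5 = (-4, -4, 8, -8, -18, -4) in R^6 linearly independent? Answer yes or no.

Form the matrix with these vectors as rows and row reduce.
R2 ← R2 − (5/7)·R1: [0, 94/7, -90/7, -6/7, -10/7, -58/7]
R3 ← R3 − (11/7)·R1: [0, 29/7, -51/7, -86/7, -400/7, 165/7]
R4 ← R4 + (15/7)·R1: [0, -2/7, 46/7, 116/7, 163/7, -176/7]
R5 ← R5 − (4/7)·R1: [0, 8/7, 40/7, -100/7, -162/7, 4/7]
R3 ← R3 − (29/94)·R2: [0, 0, -156/47, -565/47, -2665/47, 1228/47]
R4 ← R4 + (1/47)·R2: [0, 0, 296/47, 778/47, 1093/47, -1190/47]
R5 ← R5 − (4/47)·R2: [0, 0, 320/47, -668/47, -1082/47, 60/47]
R4 ← R4 + (74/39)·R3: [0, 0, 0, -244/39, -253/3, 946/39]
R5 ← R5 + (80/39)·R3: [0, 0, 0, -1516/39, -418/3, 2140/39]
R5 ← R5 − (379/61)·R4: [0, 0, 0, 0, 23463/61, -5846/61]
5 nonzero rows, so the 5 vectors span a space of dimension 5.
Since 5 = 5, the vectors are linearly independent.

yes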